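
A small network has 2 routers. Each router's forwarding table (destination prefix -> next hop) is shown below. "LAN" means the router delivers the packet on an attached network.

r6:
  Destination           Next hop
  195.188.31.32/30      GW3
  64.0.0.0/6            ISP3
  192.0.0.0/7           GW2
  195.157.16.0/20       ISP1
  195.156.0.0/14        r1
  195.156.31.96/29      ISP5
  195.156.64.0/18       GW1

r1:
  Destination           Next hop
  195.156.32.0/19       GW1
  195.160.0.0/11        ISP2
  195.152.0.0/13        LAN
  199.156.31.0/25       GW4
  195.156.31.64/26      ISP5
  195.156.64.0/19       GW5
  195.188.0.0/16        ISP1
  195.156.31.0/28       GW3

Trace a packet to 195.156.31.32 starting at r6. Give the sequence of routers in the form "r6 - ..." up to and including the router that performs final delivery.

r6 - r1

At r6: longest match for 195.156.31.32 is 195.156.0.0/14 -> r1
At r1: longest match for 195.156.31.32 is 195.152.0.0/13 -> LAN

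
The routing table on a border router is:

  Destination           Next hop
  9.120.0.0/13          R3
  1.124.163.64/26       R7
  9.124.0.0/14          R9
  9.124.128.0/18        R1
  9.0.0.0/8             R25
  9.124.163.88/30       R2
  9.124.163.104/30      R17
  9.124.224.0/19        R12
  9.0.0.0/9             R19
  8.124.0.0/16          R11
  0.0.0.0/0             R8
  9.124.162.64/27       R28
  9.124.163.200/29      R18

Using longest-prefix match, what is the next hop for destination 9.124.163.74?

R1

Routes whose prefix contains 9.124.163.74:
  0.0.0.0/0 (default, matches everything) -> R8
  9.0.0.0/8 (9.0.0.0 - 9.255.255.255) -> R25
  9.0.0.0/9 (9.0.0.0 - 9.127.255.255) -> R19
  9.120.0.0/13 (9.120.0.0 - 9.127.255.255) -> R3
  9.124.0.0/14 (9.124.0.0 - 9.127.255.255) -> R9
  9.124.128.0/18 (9.124.128.0 - 9.124.191.255) -> R1
More-specific entries that do NOT match:
  9.124.163.88/30 (9.124.163.88 - 9.124.163.91) does not contain 9.124.163.74
  9.124.163.104/30 (9.124.163.104 - 9.124.163.107) does not contain 9.124.163.74
  9.124.163.200/29 (9.124.163.200 - 9.124.163.207) does not contain 9.124.163.74
  9.124.162.64/27 (9.124.162.64 - 9.124.162.95) does not contain 9.124.163.74
  1.124.163.64/26 (1.124.163.64 - 1.124.163.127) does not contain 9.124.163.74
  9.124.224.0/19 (9.124.224.0 - 9.124.255.255) does not contain 9.124.163.74
Longest matching prefix is /18 -> next hop R1.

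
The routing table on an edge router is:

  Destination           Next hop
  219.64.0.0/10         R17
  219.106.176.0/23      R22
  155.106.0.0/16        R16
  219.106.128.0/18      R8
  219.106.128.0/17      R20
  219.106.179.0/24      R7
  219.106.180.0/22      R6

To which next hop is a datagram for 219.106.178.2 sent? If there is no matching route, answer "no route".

Routes whose prefix contains 219.106.178.2:
  219.64.0.0/10 (219.64.0.0 - 219.127.255.255) -> R17
  219.106.128.0/17 (219.106.128.0 - 219.106.255.255) -> R20
  219.106.128.0/18 (219.106.128.0 - 219.106.191.255) -> R8
More-specific entries that do NOT match:
  219.106.179.0/24 (219.106.179.0 - 219.106.179.255) does not contain 219.106.178.2
  219.106.176.0/23 (219.106.176.0 - 219.106.177.255) does not contain 219.106.178.2
  219.106.180.0/22 (219.106.180.0 - 219.106.183.255) does not contain 219.106.178.2
Longest matching prefix is /18 -> next hop R8.

R8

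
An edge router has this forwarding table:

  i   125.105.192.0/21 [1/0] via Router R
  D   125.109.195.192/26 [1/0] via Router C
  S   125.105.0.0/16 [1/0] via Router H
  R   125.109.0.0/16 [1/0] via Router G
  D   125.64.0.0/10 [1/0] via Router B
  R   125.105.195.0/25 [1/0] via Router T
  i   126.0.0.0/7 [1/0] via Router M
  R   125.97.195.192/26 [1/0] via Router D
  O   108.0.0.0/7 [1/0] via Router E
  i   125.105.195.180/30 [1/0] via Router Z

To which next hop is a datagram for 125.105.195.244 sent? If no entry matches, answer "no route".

Router R

Routes whose prefix contains 125.105.195.244:
  125.64.0.0/10 (125.64.0.0 - 125.127.255.255) -> Router B
  125.105.0.0/16 (125.105.0.0 - 125.105.255.255) -> Router H
  125.105.192.0/21 (125.105.192.0 - 125.105.199.255) -> Router R
More-specific entries that do NOT match:
  125.105.195.180/30 (125.105.195.180 - 125.105.195.183) does not contain 125.105.195.244
  125.109.195.192/26 (125.109.195.192 - 125.109.195.255) does not contain 125.105.195.244
  125.97.195.192/26 (125.97.195.192 - 125.97.195.255) does not contain 125.105.195.244
  125.105.195.0/25 (125.105.195.0 - 125.105.195.127) does not contain 125.105.195.244
Longest matching prefix is /21 -> next hop Router R.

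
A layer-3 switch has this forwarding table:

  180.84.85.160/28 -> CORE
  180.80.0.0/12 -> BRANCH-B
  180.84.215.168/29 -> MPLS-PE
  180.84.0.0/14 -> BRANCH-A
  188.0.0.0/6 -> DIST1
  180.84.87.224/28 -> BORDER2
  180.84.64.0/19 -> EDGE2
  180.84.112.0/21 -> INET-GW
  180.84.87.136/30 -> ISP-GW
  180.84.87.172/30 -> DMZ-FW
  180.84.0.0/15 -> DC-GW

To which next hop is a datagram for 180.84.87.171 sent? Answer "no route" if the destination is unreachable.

EDGE2

Routes whose prefix contains 180.84.87.171:
  180.80.0.0/12 (180.80.0.0 - 180.95.255.255) -> BRANCH-B
  180.84.0.0/14 (180.84.0.0 - 180.87.255.255) -> BRANCH-A
  180.84.0.0/15 (180.84.0.0 - 180.85.255.255) -> DC-GW
  180.84.64.0/19 (180.84.64.0 - 180.84.95.255) -> EDGE2
More-specific entries that do NOT match:
  180.84.87.136/30 (180.84.87.136 - 180.84.87.139) does not contain 180.84.87.171
  180.84.87.172/30 (180.84.87.172 - 180.84.87.175) does not contain 180.84.87.171
  180.84.215.168/29 (180.84.215.168 - 180.84.215.175) does not contain 180.84.87.171
  180.84.85.160/28 (180.84.85.160 - 180.84.85.175) does not contain 180.84.87.171
  180.84.87.224/28 (180.84.87.224 - 180.84.87.239) does not contain 180.84.87.171
  180.84.112.0/21 (180.84.112.0 - 180.84.119.255) does not contain 180.84.87.171
Longest matching prefix is /19 -> next hop EDGE2.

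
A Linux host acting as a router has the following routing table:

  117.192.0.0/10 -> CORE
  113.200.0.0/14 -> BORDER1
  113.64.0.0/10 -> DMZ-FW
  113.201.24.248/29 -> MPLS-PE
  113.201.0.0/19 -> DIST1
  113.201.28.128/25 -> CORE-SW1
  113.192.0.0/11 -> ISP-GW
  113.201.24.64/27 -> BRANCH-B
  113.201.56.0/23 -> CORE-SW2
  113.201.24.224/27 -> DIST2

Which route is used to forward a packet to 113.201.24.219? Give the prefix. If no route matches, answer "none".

113.201.0.0/19

Entries matching 113.201.24.219:
  113.192.0.0/11 (113.192.0.0 - 113.223.255.255)
  113.200.0.0/14 (113.200.0.0 - 113.203.255.255)
  113.201.0.0/19 (113.201.0.0 - 113.201.31.255)
Most specific is 113.201.0.0/19.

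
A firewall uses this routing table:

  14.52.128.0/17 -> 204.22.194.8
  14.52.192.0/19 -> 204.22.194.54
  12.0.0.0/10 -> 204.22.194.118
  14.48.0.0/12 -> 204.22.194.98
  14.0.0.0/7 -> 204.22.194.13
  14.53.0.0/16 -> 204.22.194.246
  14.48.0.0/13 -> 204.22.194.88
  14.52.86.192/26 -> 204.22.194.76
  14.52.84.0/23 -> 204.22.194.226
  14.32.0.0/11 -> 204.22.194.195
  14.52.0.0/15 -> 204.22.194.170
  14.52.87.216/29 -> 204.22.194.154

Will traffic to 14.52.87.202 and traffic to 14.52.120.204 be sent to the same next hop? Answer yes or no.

yes

14.52.87.202: longest match 14.52.0.0/15 -> 204.22.194.170
14.52.120.204: longest match 14.52.0.0/15 -> 204.22.194.170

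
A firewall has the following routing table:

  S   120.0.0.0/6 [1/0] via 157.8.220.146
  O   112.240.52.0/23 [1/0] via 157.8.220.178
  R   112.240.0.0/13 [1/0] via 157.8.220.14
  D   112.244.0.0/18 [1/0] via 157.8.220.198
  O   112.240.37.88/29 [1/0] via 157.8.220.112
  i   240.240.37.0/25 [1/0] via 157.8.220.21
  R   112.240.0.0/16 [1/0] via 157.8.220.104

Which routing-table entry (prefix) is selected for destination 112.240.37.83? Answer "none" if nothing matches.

Entries matching 112.240.37.83:
  112.240.0.0/13 (112.240.0.0 - 112.247.255.255)
  112.240.0.0/16 (112.240.0.0 - 112.240.255.255)
Most specific is 112.240.0.0/16.

112.240.0.0/16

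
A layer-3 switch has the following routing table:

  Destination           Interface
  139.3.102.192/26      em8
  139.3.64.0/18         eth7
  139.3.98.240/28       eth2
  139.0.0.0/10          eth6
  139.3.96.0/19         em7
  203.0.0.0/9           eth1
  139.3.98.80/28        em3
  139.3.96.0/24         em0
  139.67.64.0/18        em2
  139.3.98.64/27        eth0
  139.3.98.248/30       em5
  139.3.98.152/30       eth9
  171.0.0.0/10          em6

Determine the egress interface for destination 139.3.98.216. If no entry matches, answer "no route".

Routes whose prefix contains 139.3.98.216:
  139.0.0.0/10 (139.0.0.0 - 139.63.255.255) -> eth6
  139.3.64.0/18 (139.3.64.0 - 139.3.127.255) -> eth7
  139.3.96.0/19 (139.3.96.0 - 139.3.127.255) -> em7
More-specific entries that do NOT match:
  139.3.98.248/30 (139.3.98.248 - 139.3.98.251) does not contain 139.3.98.216
  139.3.98.152/30 (139.3.98.152 - 139.3.98.155) does not contain 139.3.98.216
  139.3.98.240/28 (139.3.98.240 - 139.3.98.255) does not contain 139.3.98.216
  139.3.98.80/28 (139.3.98.80 - 139.3.98.95) does not contain 139.3.98.216
  139.3.98.64/27 (139.3.98.64 - 139.3.98.95) does not contain 139.3.98.216
  139.3.102.192/26 (139.3.102.192 - 139.3.102.255) does not contain 139.3.98.216
  139.3.96.0/24 (139.3.96.0 - 139.3.96.255) does not contain 139.3.98.216
Longest matching prefix is /19 -> interface em7.

em7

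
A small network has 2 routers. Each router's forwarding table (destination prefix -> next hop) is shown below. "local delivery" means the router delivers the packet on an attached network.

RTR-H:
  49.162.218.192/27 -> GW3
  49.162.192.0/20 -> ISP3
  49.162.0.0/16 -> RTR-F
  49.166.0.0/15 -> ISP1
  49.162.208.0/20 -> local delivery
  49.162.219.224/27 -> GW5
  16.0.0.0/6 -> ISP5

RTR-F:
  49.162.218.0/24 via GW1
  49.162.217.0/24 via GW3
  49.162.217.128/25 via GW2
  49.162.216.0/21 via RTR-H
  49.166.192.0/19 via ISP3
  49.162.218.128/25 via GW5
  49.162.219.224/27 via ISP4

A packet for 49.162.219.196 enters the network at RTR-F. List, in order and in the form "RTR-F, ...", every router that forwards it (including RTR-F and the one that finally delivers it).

RTR-F, RTR-H

At RTR-F: longest match for 49.162.219.196 is 49.162.216.0/21 -> RTR-H
At RTR-H: longest match for 49.162.219.196 is 49.162.208.0/20 -> local delivery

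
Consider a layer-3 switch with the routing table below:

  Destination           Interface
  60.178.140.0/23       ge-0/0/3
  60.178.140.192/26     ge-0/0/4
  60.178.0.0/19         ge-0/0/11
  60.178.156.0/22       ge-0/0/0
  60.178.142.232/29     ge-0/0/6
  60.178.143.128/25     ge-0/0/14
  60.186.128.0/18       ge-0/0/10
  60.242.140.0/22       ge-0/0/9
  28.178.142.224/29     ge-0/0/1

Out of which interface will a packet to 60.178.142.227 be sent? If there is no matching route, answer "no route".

no route

No entry's prefix contains 60.178.142.227; there is no default route.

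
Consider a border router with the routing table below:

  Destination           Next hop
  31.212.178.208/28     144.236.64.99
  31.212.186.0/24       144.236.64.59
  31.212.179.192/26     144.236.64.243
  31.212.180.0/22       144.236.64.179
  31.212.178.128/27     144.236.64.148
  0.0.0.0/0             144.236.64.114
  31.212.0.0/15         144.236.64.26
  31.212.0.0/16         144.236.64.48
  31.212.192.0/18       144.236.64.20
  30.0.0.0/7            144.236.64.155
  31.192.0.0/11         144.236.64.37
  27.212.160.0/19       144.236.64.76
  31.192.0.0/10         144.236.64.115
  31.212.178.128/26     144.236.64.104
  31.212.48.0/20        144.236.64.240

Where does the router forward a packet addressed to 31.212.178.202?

144.236.64.48

Routes whose prefix contains 31.212.178.202:
  0.0.0.0/0 (default, matches everything) -> 144.236.64.114
  30.0.0.0/7 (30.0.0.0 - 31.255.255.255) -> 144.236.64.155
  31.192.0.0/10 (31.192.0.0 - 31.255.255.255) -> 144.236.64.115
  31.192.0.0/11 (31.192.0.0 - 31.223.255.255) -> 144.236.64.37
  31.212.0.0/15 (31.212.0.0 - 31.213.255.255) -> 144.236.64.26
  31.212.0.0/16 (31.212.0.0 - 31.212.255.255) -> 144.236.64.48
More-specific entries that do NOT match:
  31.212.178.208/28 (31.212.178.208 - 31.212.178.223) does not contain 31.212.178.202
  31.212.178.128/27 (31.212.178.128 - 31.212.178.159) does not contain 31.212.178.202
  31.212.179.192/26 (31.212.179.192 - 31.212.179.255) does not contain 31.212.178.202
  31.212.178.128/26 (31.212.178.128 - 31.212.178.191) does not contain 31.212.178.202
  31.212.186.0/24 (31.212.186.0 - 31.212.186.255) does not contain 31.212.178.202
  31.212.180.0/22 (31.212.180.0 - 31.212.183.255) does not contain 31.212.178.202
  31.212.48.0/20 (31.212.48.0 - 31.212.63.255) does not contain 31.212.178.202
  27.212.160.0/19 (27.212.160.0 - 27.212.191.255) does not contain 31.212.178.202
  31.212.192.0/18 (31.212.192.0 - 31.212.255.255) does not contain 31.212.178.202
Longest matching prefix is /16 -> next hop 144.236.64.48.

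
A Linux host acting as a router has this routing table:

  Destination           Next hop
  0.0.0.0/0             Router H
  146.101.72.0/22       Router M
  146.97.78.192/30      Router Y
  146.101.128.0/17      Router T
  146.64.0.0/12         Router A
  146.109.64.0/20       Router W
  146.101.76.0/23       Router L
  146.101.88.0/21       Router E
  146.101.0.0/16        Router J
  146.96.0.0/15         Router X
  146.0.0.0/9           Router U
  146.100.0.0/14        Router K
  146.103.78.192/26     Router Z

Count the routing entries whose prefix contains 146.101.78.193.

Prefixes containing 146.101.78.193:
  0.0.0.0/0 (default, matches everything)
  146.0.0.0/9 (146.0.0.0 - 146.127.255.255)
  146.100.0.0/14 (146.100.0.0 - 146.103.255.255)
  146.101.0.0/16 (146.101.0.0 - 146.101.255.255)
Total matching entries: 4.

4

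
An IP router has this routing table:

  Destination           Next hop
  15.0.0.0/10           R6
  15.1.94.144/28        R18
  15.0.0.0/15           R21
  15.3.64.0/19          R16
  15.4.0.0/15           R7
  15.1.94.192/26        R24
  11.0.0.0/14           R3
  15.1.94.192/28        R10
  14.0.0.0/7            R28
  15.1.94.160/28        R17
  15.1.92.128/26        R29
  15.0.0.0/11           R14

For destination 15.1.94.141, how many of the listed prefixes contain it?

Prefixes containing 15.1.94.141:
  14.0.0.0/7 (14.0.0.0 - 15.255.255.255)
  15.0.0.0/10 (15.0.0.0 - 15.63.255.255)
  15.0.0.0/11 (15.0.0.0 - 15.31.255.255)
  15.0.0.0/15 (15.0.0.0 - 15.1.255.255)
Total matching entries: 4.

4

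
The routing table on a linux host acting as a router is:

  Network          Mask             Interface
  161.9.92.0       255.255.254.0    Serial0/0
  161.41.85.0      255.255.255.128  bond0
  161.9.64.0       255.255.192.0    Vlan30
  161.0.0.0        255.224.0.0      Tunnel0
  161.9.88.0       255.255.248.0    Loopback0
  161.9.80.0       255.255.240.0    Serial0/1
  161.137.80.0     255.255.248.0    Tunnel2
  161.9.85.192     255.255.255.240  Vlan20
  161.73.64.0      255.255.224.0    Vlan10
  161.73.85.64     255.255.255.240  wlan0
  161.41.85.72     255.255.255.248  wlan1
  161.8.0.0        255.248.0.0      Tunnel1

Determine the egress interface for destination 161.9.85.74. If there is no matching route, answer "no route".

Routes whose prefix contains 161.9.85.74:
  161.0.0.0/11 (161.0.0.0 - 161.31.255.255) -> Tunnel0
  161.8.0.0/13 (161.8.0.0 - 161.15.255.255) -> Tunnel1
  161.9.64.0/18 (161.9.64.0 - 161.9.127.255) -> Vlan30
  161.9.80.0/20 (161.9.80.0 - 161.9.95.255) -> Serial0/1
More-specific entries that do NOT match:
  161.41.85.72/29 (161.41.85.72 - 161.41.85.79) does not contain 161.9.85.74
  161.9.85.192/28 (161.9.85.192 - 161.9.85.207) does not contain 161.9.85.74
  161.73.85.64/28 (161.73.85.64 - 161.73.85.79) does not contain 161.9.85.74
  161.41.85.0/25 (161.41.85.0 - 161.41.85.127) does not contain 161.9.85.74
  161.9.92.0/23 (161.9.92.0 - 161.9.93.255) does not contain 161.9.85.74
  161.9.88.0/21 (161.9.88.0 - 161.9.95.255) does not contain 161.9.85.74
  161.137.80.0/21 (161.137.80.0 - 161.137.87.255) does not contain 161.9.85.74
Longest matching prefix is /20 -> interface Serial0/1.

Serial0/1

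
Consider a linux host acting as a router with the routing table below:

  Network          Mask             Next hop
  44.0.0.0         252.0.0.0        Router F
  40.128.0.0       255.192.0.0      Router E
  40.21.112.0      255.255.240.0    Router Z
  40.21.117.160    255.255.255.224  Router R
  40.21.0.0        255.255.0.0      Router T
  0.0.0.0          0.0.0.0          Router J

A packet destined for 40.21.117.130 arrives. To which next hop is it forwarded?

Router Z

Routes whose prefix contains 40.21.117.130:
  0.0.0.0/0 (default, matches everything) -> Router J
  40.21.0.0/16 (40.21.0.0 - 40.21.255.255) -> Router T
  40.21.112.0/20 (40.21.112.0 - 40.21.127.255) -> Router Z
More-specific entries that do NOT match:
  40.21.117.160/27 (40.21.117.160 - 40.21.117.191) does not contain 40.21.117.130
Longest matching prefix is /20 -> next hop Router Z.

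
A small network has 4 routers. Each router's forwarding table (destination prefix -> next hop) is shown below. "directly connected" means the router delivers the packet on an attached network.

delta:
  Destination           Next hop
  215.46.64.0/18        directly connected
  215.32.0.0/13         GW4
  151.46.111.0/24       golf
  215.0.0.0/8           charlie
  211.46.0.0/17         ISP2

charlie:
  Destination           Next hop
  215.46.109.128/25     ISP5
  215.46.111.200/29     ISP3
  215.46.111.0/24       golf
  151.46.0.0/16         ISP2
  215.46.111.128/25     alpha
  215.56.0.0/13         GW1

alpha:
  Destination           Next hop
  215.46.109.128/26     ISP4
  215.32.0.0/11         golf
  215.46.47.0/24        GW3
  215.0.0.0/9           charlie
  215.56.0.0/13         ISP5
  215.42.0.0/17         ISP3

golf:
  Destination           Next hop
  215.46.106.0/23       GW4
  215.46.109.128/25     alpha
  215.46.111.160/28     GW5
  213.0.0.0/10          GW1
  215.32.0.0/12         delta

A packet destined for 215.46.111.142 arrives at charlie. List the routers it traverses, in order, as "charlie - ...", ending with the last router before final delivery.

charlie - alpha - golf - delta

At charlie: longest match for 215.46.111.142 is 215.46.111.128/25 -> alpha
At alpha: longest match for 215.46.111.142 is 215.32.0.0/11 -> golf
At golf: longest match for 215.46.111.142 is 215.32.0.0/12 -> delta
At delta: longest match for 215.46.111.142 is 215.46.64.0/18 -> directly connected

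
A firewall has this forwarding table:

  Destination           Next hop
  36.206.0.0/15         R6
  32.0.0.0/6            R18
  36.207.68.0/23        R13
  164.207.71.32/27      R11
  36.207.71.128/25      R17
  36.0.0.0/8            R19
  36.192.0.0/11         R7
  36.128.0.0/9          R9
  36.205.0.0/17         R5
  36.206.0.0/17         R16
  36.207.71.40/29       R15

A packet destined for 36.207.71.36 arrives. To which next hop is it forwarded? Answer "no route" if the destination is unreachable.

R6

Routes whose prefix contains 36.207.71.36:
  36.0.0.0/8 (36.0.0.0 - 36.255.255.255) -> R19
  36.128.0.0/9 (36.128.0.0 - 36.255.255.255) -> R9
  36.192.0.0/11 (36.192.0.0 - 36.223.255.255) -> R7
  36.206.0.0/15 (36.206.0.0 - 36.207.255.255) -> R6
More-specific entries that do NOT match:
  36.207.71.40/29 (36.207.71.40 - 36.207.71.47) does not contain 36.207.71.36
  164.207.71.32/27 (164.207.71.32 - 164.207.71.63) does not contain 36.207.71.36
  36.207.71.128/25 (36.207.71.128 - 36.207.71.255) does not contain 36.207.71.36
  36.207.68.0/23 (36.207.68.0 - 36.207.69.255) does not contain 36.207.71.36
  36.205.0.0/17 (36.205.0.0 - 36.205.127.255) does not contain 36.207.71.36
  36.206.0.0/17 (36.206.0.0 - 36.206.127.255) does not contain 36.207.71.36
Longest matching prefix is /15 -> next hop R6.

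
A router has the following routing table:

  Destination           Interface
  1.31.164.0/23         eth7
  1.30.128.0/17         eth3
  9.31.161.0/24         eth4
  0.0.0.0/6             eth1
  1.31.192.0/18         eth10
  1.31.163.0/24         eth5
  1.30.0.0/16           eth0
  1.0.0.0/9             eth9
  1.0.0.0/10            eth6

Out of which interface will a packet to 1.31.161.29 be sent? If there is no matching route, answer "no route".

Routes whose prefix contains 1.31.161.29:
  0.0.0.0/6 (0.0.0.0 - 3.255.255.255) -> eth1
  1.0.0.0/9 (1.0.0.0 - 1.127.255.255) -> eth9
  1.0.0.0/10 (1.0.0.0 - 1.63.255.255) -> eth6
More-specific entries that do NOT match:
  9.31.161.0/24 (9.31.161.0 - 9.31.161.255) does not contain 1.31.161.29
  1.31.163.0/24 (1.31.163.0 - 1.31.163.255) does not contain 1.31.161.29
  1.31.164.0/23 (1.31.164.0 - 1.31.165.255) does not contain 1.31.161.29
  1.31.192.0/18 (1.31.192.0 - 1.31.255.255) does not contain 1.31.161.29
  1.30.128.0/17 (1.30.128.0 - 1.30.255.255) does not contain 1.31.161.29
  1.30.0.0/16 (1.30.0.0 - 1.30.255.255) does not contain 1.31.161.29
Longest matching prefix is /10 -> interface eth6.

eth6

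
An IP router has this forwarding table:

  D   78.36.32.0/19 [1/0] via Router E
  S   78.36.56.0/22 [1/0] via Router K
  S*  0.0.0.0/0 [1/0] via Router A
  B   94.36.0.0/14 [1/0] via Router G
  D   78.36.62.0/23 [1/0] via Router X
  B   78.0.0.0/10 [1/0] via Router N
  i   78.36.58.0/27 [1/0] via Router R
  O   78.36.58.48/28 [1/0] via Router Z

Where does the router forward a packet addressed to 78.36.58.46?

Router K

Routes whose prefix contains 78.36.58.46:
  0.0.0.0/0 (default, matches everything) -> Router A
  78.0.0.0/10 (78.0.0.0 - 78.63.255.255) -> Router N
  78.36.32.0/19 (78.36.32.0 - 78.36.63.255) -> Router E
  78.36.56.0/22 (78.36.56.0 - 78.36.59.255) -> Router K
More-specific entries that do NOT match:
  78.36.58.48/28 (78.36.58.48 - 78.36.58.63) does not contain 78.36.58.46
  78.36.58.0/27 (78.36.58.0 - 78.36.58.31) does not contain 78.36.58.46
  78.36.62.0/23 (78.36.62.0 - 78.36.63.255) does not contain 78.36.58.46
Longest matching prefix is /22 -> next hop Router K.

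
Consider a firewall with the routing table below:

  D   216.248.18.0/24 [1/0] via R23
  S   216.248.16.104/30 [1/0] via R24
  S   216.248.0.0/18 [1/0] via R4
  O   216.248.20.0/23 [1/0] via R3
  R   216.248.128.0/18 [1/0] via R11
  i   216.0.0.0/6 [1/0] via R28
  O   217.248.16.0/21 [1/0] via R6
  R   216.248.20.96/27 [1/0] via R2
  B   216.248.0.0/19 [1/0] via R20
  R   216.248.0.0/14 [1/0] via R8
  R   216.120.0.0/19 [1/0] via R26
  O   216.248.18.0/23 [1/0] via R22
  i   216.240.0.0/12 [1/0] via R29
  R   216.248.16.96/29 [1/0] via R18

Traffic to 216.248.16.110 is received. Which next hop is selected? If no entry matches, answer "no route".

Routes whose prefix contains 216.248.16.110:
  216.0.0.0/6 (216.0.0.0 - 219.255.255.255) -> R28
  216.240.0.0/12 (216.240.0.0 - 216.255.255.255) -> R29
  216.248.0.0/14 (216.248.0.0 - 216.251.255.255) -> R8
  216.248.0.0/18 (216.248.0.0 - 216.248.63.255) -> R4
  216.248.0.0/19 (216.248.0.0 - 216.248.31.255) -> R20
More-specific entries that do NOT match:
  216.248.16.104/30 (216.248.16.104 - 216.248.16.107) does not contain 216.248.16.110
  216.248.16.96/29 (216.248.16.96 - 216.248.16.103) does not contain 216.248.16.110
  216.248.20.96/27 (216.248.20.96 - 216.248.20.127) does not contain 216.248.16.110
  216.248.18.0/24 (216.248.18.0 - 216.248.18.255) does not contain 216.248.16.110
  216.248.20.0/23 (216.248.20.0 - 216.248.21.255) does not contain 216.248.16.110
  216.248.18.0/23 (216.248.18.0 - 216.248.19.255) does not contain 216.248.16.110
  217.248.16.0/21 (217.248.16.0 - 217.248.23.255) does not contain 216.248.16.110
Longest matching prefix is /19 -> next hop R20.

R20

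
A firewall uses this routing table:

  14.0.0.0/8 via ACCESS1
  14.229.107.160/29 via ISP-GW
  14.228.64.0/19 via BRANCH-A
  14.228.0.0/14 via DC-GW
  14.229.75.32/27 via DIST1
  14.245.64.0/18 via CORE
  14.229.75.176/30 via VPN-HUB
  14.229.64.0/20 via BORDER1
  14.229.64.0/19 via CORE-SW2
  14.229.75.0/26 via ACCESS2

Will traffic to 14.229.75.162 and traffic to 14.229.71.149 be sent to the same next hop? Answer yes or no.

14.229.75.162: longest match 14.229.64.0/20 -> BORDER1
14.229.71.149: longest match 14.229.64.0/20 -> BORDER1

yes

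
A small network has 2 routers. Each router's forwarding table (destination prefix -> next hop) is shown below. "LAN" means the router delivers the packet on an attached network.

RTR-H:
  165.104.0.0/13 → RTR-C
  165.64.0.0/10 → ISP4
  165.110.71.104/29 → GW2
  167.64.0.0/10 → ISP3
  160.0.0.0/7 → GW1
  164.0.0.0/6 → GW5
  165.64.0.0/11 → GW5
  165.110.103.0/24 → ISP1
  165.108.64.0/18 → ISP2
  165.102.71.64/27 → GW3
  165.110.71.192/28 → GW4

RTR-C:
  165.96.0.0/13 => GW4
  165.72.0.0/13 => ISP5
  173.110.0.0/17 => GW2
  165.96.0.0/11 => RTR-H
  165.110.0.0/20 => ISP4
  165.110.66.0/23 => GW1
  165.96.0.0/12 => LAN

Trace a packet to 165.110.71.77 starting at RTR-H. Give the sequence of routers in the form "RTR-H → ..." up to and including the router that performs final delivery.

RTR-H → RTR-C

At RTR-H: longest match for 165.110.71.77 is 165.104.0.0/13 -> RTR-C
At RTR-C: longest match for 165.110.71.77 is 165.96.0.0/12 -> LAN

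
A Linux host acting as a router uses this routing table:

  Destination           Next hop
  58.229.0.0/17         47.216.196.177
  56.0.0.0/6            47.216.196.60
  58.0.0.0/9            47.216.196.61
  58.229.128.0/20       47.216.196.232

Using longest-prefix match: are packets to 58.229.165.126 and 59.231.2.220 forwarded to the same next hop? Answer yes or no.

58.229.165.126: longest match 56.0.0.0/6 -> 47.216.196.60
59.231.2.220: longest match 56.0.0.0/6 -> 47.216.196.60

yes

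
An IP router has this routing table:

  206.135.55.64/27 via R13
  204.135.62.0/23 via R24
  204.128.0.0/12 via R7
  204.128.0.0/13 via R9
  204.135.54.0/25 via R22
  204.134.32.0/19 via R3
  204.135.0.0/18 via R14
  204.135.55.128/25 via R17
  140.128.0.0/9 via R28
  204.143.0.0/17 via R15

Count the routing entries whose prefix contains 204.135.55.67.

Prefixes containing 204.135.55.67:
  204.128.0.0/12 (204.128.0.0 - 204.143.255.255)
  204.128.0.0/13 (204.128.0.0 - 204.135.255.255)
  204.135.0.0/18 (204.135.0.0 - 204.135.63.255)
Total matching entries: 3.

3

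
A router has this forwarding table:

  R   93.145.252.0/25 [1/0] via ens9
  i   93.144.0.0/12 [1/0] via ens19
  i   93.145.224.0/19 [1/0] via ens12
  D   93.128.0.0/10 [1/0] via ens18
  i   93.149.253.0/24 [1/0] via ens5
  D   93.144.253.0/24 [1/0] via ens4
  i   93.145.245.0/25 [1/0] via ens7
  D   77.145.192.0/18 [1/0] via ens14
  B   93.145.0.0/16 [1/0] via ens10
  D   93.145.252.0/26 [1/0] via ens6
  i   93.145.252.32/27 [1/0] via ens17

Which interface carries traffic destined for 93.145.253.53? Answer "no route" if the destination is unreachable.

ens12

Routes whose prefix contains 93.145.253.53:
  93.128.0.0/10 (93.128.0.0 - 93.191.255.255) -> ens18
  93.144.0.0/12 (93.144.0.0 - 93.159.255.255) -> ens19
  93.145.0.0/16 (93.145.0.0 - 93.145.255.255) -> ens10
  93.145.224.0/19 (93.145.224.0 - 93.145.255.255) -> ens12
More-specific entries that do NOT match:
  93.145.252.32/27 (93.145.252.32 - 93.145.252.63) does not contain 93.145.253.53
  93.145.252.0/26 (93.145.252.0 - 93.145.252.63) does not contain 93.145.253.53
  93.145.252.0/25 (93.145.252.0 - 93.145.252.127) does not contain 93.145.253.53
  93.145.245.0/25 (93.145.245.0 - 93.145.245.127) does not contain 93.145.253.53
  93.149.253.0/24 (93.149.253.0 - 93.149.253.255) does not contain 93.145.253.53
  93.144.253.0/24 (93.144.253.0 - 93.144.253.255) does not contain 93.145.253.53
Longest matching prefix is /19 -> interface ens12.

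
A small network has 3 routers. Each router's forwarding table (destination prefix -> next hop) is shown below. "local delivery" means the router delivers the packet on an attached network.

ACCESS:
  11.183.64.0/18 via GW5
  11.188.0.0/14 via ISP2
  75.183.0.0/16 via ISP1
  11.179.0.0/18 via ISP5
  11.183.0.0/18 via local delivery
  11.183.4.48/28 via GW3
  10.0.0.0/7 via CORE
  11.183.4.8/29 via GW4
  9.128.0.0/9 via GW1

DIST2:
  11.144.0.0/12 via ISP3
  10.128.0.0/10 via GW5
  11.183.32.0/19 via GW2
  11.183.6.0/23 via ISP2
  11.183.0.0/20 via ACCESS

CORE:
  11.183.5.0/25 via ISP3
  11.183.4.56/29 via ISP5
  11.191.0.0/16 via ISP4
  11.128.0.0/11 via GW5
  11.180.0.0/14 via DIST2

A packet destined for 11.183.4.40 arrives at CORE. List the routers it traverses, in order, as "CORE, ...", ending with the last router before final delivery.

CORE, DIST2, ACCESS

At CORE: longest match for 11.183.4.40 is 11.180.0.0/14 -> DIST2
At DIST2: longest match for 11.183.4.40 is 11.183.0.0/20 -> ACCESS
At ACCESS: longest match for 11.183.4.40 is 11.183.0.0/18 -> local delivery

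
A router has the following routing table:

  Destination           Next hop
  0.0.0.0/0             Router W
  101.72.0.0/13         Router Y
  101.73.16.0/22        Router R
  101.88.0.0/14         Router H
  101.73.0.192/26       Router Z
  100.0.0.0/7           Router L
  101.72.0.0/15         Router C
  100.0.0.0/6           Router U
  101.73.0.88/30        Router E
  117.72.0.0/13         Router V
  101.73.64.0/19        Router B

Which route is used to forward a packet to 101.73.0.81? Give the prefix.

Entries matching 101.73.0.81:
  0.0.0.0/0 (default, matches everything)
  100.0.0.0/6 (100.0.0.0 - 103.255.255.255)
  100.0.0.0/7 (100.0.0.0 - 101.255.255.255)
  101.72.0.0/13 (101.72.0.0 - 101.79.255.255)
  101.72.0.0/15 (101.72.0.0 - 101.73.255.255)
Most specific is 101.72.0.0/15.

101.72.0.0/15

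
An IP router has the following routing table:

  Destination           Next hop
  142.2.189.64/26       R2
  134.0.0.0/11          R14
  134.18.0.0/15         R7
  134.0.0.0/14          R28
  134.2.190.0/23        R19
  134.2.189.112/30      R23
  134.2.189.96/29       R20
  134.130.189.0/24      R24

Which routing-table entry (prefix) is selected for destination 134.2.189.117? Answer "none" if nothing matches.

134.0.0.0/14

Entries matching 134.2.189.117:
  134.0.0.0/11 (134.0.0.0 - 134.31.255.255)
  134.0.0.0/14 (134.0.0.0 - 134.3.255.255)
Most specific is 134.0.0.0/14.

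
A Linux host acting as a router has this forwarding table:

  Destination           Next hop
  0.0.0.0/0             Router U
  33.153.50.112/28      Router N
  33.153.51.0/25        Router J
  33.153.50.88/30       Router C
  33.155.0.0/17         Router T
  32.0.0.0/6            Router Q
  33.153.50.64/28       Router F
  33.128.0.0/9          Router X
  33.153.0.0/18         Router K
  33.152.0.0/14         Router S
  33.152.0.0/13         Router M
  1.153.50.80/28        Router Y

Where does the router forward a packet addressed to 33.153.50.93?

Routes whose prefix contains 33.153.50.93:
  0.0.0.0/0 (default, matches everything) -> Router U
  32.0.0.0/6 (32.0.0.0 - 35.255.255.255) -> Router Q
  33.128.0.0/9 (33.128.0.0 - 33.255.255.255) -> Router X
  33.152.0.0/13 (33.152.0.0 - 33.159.255.255) -> Router M
  33.152.0.0/14 (33.152.0.0 - 33.155.255.255) -> Router S
  33.153.0.0/18 (33.153.0.0 - 33.153.63.255) -> Router K
More-specific entries that do NOT match:
  33.153.50.88/30 (33.153.50.88 - 33.153.50.91) does not contain 33.153.50.93
  33.153.50.112/28 (33.153.50.112 - 33.153.50.127) does not contain 33.153.50.93
  33.153.50.64/28 (33.153.50.64 - 33.153.50.79) does not contain 33.153.50.93
  1.153.50.80/28 (1.153.50.80 - 1.153.50.95) does not contain 33.153.50.93
  33.153.51.0/25 (33.153.51.0 - 33.153.51.127) does not contain 33.153.50.93
Longest matching prefix is /18 -> next hop Router K.

Router K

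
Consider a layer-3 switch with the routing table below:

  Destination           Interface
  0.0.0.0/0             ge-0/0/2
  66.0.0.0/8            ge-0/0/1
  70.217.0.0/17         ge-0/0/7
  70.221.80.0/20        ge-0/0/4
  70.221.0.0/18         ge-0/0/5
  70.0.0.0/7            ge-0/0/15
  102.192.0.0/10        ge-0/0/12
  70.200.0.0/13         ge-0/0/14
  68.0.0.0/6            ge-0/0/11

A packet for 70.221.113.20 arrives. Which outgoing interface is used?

ge-0/0/15

Routes whose prefix contains 70.221.113.20:
  0.0.0.0/0 (default, matches everything) -> ge-0/0/2
  68.0.0.0/6 (68.0.0.0 - 71.255.255.255) -> ge-0/0/11
  70.0.0.0/7 (70.0.0.0 - 71.255.255.255) -> ge-0/0/15
More-specific entries that do NOT match:
  70.221.80.0/20 (70.221.80.0 - 70.221.95.255) does not contain 70.221.113.20
  70.221.0.0/18 (70.221.0.0 - 70.221.63.255) does not contain 70.221.113.20
  70.217.0.0/17 (70.217.0.0 - 70.217.127.255) does not contain 70.221.113.20
  70.200.0.0/13 (70.200.0.0 - 70.207.255.255) does not contain 70.221.113.20
  102.192.0.0/10 (102.192.0.0 - 102.255.255.255) does not contain 70.221.113.20
  66.0.0.0/8 (66.0.0.0 - 66.255.255.255) does not contain 70.221.113.20
Longest matching prefix is /7 -> interface ge-0/0/15.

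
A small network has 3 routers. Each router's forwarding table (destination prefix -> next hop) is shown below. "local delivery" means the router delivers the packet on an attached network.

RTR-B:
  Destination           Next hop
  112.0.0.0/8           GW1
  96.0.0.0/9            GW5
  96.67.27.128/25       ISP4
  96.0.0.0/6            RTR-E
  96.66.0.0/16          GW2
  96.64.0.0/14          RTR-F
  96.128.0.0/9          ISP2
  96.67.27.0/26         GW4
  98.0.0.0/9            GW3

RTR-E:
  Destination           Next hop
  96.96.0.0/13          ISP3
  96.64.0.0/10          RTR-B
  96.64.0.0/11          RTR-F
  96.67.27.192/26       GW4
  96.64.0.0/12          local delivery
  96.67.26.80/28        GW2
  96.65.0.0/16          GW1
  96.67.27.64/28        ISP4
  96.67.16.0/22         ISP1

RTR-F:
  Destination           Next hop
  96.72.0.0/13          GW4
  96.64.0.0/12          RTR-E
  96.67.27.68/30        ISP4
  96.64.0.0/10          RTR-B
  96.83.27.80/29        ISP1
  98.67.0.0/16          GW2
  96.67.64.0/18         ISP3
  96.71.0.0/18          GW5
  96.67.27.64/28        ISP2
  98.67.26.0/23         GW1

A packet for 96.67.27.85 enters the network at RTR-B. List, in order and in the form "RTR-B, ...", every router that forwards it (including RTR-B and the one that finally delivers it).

RTR-B, RTR-F, RTR-E

At RTR-B: longest match for 96.67.27.85 is 96.64.0.0/14 -> RTR-F
At RTR-F: longest match for 96.67.27.85 is 96.64.0.0/12 -> RTR-E
At RTR-E: longest match for 96.67.27.85 is 96.64.0.0/12 -> local delivery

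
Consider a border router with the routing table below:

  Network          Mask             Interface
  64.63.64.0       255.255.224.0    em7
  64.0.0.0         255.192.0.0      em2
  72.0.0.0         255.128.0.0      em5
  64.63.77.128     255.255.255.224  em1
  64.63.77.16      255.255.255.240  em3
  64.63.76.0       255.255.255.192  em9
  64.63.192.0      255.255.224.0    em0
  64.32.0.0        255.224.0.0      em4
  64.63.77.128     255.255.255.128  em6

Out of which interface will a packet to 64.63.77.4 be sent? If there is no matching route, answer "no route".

Routes whose prefix contains 64.63.77.4:
  64.0.0.0/10 (64.0.0.0 - 64.63.255.255) -> em2
  64.32.0.0/11 (64.32.0.0 - 64.63.255.255) -> em4
  64.63.64.0/19 (64.63.64.0 - 64.63.95.255) -> em7
More-specific entries that do NOT match:
  64.63.77.16/28 (64.63.77.16 - 64.63.77.31) does not contain 64.63.77.4
  64.63.77.128/27 (64.63.77.128 - 64.63.77.159) does not contain 64.63.77.4
  64.63.76.0/26 (64.63.76.0 - 64.63.76.63) does not contain 64.63.77.4
  64.63.77.128/25 (64.63.77.128 - 64.63.77.255) does not contain 64.63.77.4
Longest matching prefix is /19 -> interface em7.

em7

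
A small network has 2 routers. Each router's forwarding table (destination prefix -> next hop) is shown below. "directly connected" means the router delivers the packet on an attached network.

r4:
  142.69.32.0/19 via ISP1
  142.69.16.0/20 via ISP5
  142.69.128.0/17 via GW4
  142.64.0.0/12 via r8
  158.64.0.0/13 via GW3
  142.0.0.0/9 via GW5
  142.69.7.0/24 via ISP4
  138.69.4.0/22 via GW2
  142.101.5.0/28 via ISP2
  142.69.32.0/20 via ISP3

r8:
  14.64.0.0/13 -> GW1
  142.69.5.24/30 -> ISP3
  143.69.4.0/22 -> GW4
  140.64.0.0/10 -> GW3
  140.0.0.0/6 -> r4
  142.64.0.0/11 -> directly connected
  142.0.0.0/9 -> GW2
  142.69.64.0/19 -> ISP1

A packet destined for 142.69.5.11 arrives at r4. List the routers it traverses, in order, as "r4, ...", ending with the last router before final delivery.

At r4: longest match for 142.69.5.11 is 142.64.0.0/12 -> r8
At r8: longest match for 142.69.5.11 is 142.64.0.0/11 -> directly connected

r4, r8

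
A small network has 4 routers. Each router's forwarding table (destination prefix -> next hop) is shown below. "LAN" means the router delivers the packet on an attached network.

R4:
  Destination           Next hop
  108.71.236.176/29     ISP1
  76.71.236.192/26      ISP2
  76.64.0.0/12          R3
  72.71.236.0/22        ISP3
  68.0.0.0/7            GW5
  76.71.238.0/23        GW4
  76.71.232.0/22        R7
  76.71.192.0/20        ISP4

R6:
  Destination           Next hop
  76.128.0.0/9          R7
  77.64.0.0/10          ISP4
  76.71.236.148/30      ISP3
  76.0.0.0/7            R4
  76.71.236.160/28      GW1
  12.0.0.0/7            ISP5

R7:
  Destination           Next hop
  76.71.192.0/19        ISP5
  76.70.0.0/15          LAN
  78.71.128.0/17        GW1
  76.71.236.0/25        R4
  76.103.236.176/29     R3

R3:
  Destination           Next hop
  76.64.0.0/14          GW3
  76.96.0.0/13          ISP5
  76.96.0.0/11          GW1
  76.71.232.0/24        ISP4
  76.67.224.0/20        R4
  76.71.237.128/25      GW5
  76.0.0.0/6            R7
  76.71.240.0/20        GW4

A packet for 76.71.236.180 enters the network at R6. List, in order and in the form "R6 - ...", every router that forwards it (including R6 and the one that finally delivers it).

At R6: longest match for 76.71.236.180 is 76.0.0.0/7 -> R4
At R4: longest match for 76.71.236.180 is 76.64.0.0/12 -> R3
At R3: longest match for 76.71.236.180 is 76.0.0.0/6 -> R7
At R7: longest match for 76.71.236.180 is 76.70.0.0/15 -> LAN

R6 - R4 - R3 - R7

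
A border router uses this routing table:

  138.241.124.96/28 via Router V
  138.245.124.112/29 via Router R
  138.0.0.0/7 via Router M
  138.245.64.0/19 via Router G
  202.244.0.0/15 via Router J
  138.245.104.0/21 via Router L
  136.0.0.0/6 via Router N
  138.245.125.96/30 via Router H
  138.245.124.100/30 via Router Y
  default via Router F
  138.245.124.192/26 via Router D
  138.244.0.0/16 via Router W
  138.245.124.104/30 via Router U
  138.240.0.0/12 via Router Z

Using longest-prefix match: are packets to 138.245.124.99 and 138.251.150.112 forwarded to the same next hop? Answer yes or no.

yes

138.245.124.99: longest match 138.240.0.0/12 -> Router Z
138.251.150.112: longest match 138.240.0.0/12 -> Router Z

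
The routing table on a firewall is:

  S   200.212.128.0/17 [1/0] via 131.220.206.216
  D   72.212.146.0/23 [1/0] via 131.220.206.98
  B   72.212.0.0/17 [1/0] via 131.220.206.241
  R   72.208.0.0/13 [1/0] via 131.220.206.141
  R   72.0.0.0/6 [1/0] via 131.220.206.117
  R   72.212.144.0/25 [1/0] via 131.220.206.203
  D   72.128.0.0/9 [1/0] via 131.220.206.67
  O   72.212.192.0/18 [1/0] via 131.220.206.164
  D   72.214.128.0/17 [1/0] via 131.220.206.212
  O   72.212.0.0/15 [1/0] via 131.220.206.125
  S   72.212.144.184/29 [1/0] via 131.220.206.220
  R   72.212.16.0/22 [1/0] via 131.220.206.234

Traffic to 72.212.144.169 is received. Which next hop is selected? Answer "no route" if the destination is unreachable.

Routes whose prefix contains 72.212.144.169:
  72.0.0.0/6 (72.0.0.0 - 75.255.255.255) -> 131.220.206.117
  72.128.0.0/9 (72.128.0.0 - 72.255.255.255) -> 131.220.206.67
  72.208.0.0/13 (72.208.0.0 - 72.215.255.255) -> 131.220.206.141
  72.212.0.0/15 (72.212.0.0 - 72.213.255.255) -> 131.220.206.125
More-specific entries that do NOT match:
  72.212.144.184/29 (72.212.144.184 - 72.212.144.191) does not contain 72.212.144.169
  72.212.144.0/25 (72.212.144.0 - 72.212.144.127) does not contain 72.212.144.169
  72.212.146.0/23 (72.212.146.0 - 72.212.147.255) does not contain 72.212.144.169
  72.212.16.0/22 (72.212.16.0 - 72.212.19.255) does not contain 72.212.144.169
  72.212.192.0/18 (72.212.192.0 - 72.212.255.255) does not contain 72.212.144.169
  200.212.128.0/17 (200.212.128.0 - 200.212.255.255) does not contain 72.212.144.169
  72.212.0.0/17 (72.212.0.0 - 72.212.127.255) does not contain 72.212.144.169
  72.214.128.0/17 (72.214.128.0 - 72.214.255.255) does not contain 72.212.144.169
Longest matching prefix is /15 -> next hop 131.220.206.125.

131.220.206.125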